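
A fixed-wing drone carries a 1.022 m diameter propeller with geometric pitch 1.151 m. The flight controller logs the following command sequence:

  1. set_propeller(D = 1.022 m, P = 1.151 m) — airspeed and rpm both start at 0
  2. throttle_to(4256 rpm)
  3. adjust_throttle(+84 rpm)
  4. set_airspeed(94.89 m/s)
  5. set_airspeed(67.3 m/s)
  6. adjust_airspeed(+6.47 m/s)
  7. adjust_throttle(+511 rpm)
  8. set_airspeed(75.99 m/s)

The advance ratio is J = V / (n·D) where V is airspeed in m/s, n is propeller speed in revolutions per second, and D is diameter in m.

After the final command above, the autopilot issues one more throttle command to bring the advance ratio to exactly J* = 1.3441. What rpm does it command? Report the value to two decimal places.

set_propeller: D = 1.022 m, P = 1.151 m (p = P/D = 1.126223); state ← (V=0, rpm=0)
throttle_to(4256): rpm ← 4256
adjust_throttle(+84): rpm ← 4256 +84 = 4340
set_airspeed(94.89): V ← 94.89 m/s
set_airspeed(67.3): V ← 67.3 m/s
adjust_airspeed(+6.47): V ← 67.3 +6.47 = 73.77 m/s
adjust_throttle(+511): rpm ← 4340 +511 = 4851
set_airspeed(75.99): V ← 75.99 m/s
final state: V = 75.99 m/s, rpm = 4851 → n = rpm/60 = 80.850000 rev/s
target J* = 1.3441; solve J* = V/(n·D) for n: n = V/(J*·D) = 75.99/(1.3441 × 1.022) = 55.318955 rev/s
rpm = 60·n = 3319.137301

rpm = 3319.14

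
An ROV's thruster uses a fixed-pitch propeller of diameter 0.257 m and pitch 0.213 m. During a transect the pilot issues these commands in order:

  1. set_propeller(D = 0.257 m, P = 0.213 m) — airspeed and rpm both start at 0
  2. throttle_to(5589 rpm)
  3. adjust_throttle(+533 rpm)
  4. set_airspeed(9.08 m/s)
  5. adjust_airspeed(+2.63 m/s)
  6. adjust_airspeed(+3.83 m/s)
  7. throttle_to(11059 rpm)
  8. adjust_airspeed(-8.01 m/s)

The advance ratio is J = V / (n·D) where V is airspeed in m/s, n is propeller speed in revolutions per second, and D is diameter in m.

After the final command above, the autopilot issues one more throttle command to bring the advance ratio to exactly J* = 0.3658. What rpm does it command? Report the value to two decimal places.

rpm = 4805.84

set_propeller: D = 0.257 m, P = 0.213 m (p = P/D = 0.828794); state ← (V=0, rpm=0)
throttle_to(5589): rpm ← 5589
adjust_throttle(+533): rpm ← 5589 +533 = 6122
set_airspeed(9.08): V ← 9.08 m/s
adjust_airspeed(+2.63): V ← 9.08 +2.63 = 11.71 m/s
adjust_airspeed(+3.83): V ← 11.71 +3.83 = 15.54 m/s
throttle_to(11059): rpm ← 11059
adjust_airspeed(-8.01): V ← 15.54 -8.01 = 7.53 m/s
final state: V = 7.53 m/s, rpm = 11059 → n = rpm/60 = 184.316667 rev/s
target J* = 0.3658; solve J* = V/(n·D) for n: n = V/(J*·D) = 7.53/(0.3658 × 0.257) = 80.097351 rev/s
rpm = 60·n = 4805.841043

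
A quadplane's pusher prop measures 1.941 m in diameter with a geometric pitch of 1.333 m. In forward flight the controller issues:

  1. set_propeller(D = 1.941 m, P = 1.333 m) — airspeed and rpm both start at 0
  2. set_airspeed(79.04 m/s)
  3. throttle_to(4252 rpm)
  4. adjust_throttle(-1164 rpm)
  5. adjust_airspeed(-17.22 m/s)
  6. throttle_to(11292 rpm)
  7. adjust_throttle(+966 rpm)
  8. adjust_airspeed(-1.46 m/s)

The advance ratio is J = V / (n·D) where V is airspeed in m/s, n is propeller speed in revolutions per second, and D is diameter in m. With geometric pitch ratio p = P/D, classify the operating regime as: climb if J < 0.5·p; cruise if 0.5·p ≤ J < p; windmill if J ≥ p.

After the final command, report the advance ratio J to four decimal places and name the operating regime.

J = 0.1522, regime = climb

set_propeller: D = 1.941 m, P = 1.333 m (p = P/D = 0.686759); state ← (V=0, rpm=0)
set_airspeed(79.04): V ← 79.04 m/s
throttle_to(4252): rpm ← 4252
adjust_throttle(-1164): rpm ← 4252 -1164 = 3088
adjust_airspeed(-17.22): V ← 79.04 -17.22 = 61.82 m/s
throttle_to(11292): rpm ← 11292
adjust_throttle(+966): rpm ← 11292 +966 = 12258
adjust_airspeed(-1.46): V ← 61.82 -1.46 = 60.36 m/s
final state: V = 60.36 m/s, rpm = 12258 → n = rpm/60 = 204.300000 rev/s
J = V / (n·D) = 60.36 / (204.300000 × 1.941) = 0.152214
regime bands: climb J<0.3434 | cruise [0.3434, 0.6868) | windmill J≥0.6868
J = 0.1522 → climb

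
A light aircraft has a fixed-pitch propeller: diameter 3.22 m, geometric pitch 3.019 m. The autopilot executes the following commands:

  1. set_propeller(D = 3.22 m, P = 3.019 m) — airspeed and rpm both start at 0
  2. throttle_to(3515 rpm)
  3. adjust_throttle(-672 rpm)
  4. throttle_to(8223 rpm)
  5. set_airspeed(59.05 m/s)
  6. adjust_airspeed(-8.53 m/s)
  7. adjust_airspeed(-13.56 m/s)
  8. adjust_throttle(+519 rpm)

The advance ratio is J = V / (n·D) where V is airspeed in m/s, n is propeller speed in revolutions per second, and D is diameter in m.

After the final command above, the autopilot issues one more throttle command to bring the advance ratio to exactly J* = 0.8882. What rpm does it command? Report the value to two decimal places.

set_propeller: D = 3.22 m, P = 3.019 m (p = P/D = 0.937578); state ← (V=0, rpm=0)
throttle_to(3515): rpm ← 3515
adjust_throttle(-672): rpm ← 3515 -672 = 2843
throttle_to(8223): rpm ← 8223
set_airspeed(59.05): V ← 59.05 m/s
adjust_airspeed(-8.53): V ← 59.05 -8.53 = 50.52 m/s
adjust_airspeed(-13.56): V ← 50.52 -13.56 = 36.96 m/s
adjust_throttle(+519): rpm ← 8223 +519 = 8742
final state: V = 36.96 m/s, rpm = 8742 → n = rpm/60 = 145.700000 rev/s
target J* = 0.8882; solve J* = V/(n·D) for n: n = V/(J*·D) = 36.96/(0.8882 × 3.22) = 12.923059 rev/s
rpm = 60·n = 775.383531

rpm = 775.38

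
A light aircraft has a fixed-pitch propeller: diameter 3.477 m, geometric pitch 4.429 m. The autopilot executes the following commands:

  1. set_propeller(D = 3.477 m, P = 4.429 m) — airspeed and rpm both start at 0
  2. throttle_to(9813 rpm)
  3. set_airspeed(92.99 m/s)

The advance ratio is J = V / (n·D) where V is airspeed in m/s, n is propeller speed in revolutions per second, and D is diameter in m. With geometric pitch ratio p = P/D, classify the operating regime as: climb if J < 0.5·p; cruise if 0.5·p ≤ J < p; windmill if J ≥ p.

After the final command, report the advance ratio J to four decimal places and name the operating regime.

set_propeller: D = 3.477 m, P = 4.429 m (p = P/D = 1.273799); state ← (V=0, rpm=0)
throttle_to(9813): rpm ← 9813
set_airspeed(92.99): V ← 92.99 m/s
final state: V = 92.99 m/s, rpm = 9813 → n = rpm/60 = 163.550000 rev/s
J = V / (n·D) = 92.99 / (163.550000 × 3.477) = 0.163524
regime bands: climb J<0.6369 | cruise [0.6369, 1.2738) | windmill J≥1.2738
J = 0.1635 → climb

J = 0.1635, regime = climb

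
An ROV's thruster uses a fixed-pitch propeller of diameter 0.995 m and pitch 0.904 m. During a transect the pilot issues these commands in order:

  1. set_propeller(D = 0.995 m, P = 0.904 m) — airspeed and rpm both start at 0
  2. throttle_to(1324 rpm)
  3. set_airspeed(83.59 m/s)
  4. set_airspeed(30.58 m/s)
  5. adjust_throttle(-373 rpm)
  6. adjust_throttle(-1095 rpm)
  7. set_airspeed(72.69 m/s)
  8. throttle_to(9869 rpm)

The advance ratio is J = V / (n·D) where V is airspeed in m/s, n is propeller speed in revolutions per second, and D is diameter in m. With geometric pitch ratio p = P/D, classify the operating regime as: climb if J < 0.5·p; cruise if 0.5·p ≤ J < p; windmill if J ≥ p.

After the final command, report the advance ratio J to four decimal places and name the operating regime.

J = 0.4442, regime = climb

set_propeller: D = 0.995 m, P = 0.904 m (p = P/D = 0.908543); state ← (V=0, rpm=0)
throttle_to(1324): rpm ← 1324
set_airspeed(83.59): V ← 83.59 m/s
set_airspeed(30.58): V ← 30.58 m/s
adjust_throttle(-373): rpm ← 1324 -373 = 951
adjust_throttle(-1095): rpm ← 951 -1095 = -144
set_airspeed(72.69): V ← 72.69 m/s
throttle_to(9869): rpm ← 9869
final state: V = 72.69 m/s, rpm = 9869 → n = rpm/60 = 164.483333 rev/s
J = V / (n·D) = 72.69 / (164.483333 × 0.995) = 0.444150
regime bands: climb J<0.4543 | cruise [0.4543, 0.9085) | windmill J≥0.9085
J = 0.4442 → climb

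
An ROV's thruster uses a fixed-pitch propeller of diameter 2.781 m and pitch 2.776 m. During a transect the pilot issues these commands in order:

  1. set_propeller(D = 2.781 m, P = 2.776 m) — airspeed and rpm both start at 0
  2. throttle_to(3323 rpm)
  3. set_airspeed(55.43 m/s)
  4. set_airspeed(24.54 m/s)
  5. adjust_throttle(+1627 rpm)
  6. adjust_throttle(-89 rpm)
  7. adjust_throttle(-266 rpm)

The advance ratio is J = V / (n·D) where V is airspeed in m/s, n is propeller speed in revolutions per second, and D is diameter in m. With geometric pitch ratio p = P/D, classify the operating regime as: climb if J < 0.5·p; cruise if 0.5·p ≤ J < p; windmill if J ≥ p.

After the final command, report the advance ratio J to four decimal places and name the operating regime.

set_propeller: D = 2.781 m, P = 2.776 m (p = P/D = 0.998202); state ← (V=0, rpm=0)
throttle_to(3323): rpm ← 3323
set_airspeed(55.43): V ← 55.43 m/s
set_airspeed(24.54): V ← 24.54 m/s
adjust_throttle(+1627): rpm ← 3323 +1627 = 4950
adjust_throttle(-89): rpm ← 4950 -89 = 4861
adjust_throttle(-266): rpm ← 4861 -266 = 4595
final state: V = 24.54 m/s, rpm = 4595 → n = rpm/60 = 76.583333 rev/s
J = V / (n·D) = 24.54 / (76.583333 × 2.781) = 0.115223
regime bands: climb J<0.4991 | cruise [0.4991, 0.9982) | windmill J≥0.9982
J = 0.1152 → climb

J = 0.1152, regime = climb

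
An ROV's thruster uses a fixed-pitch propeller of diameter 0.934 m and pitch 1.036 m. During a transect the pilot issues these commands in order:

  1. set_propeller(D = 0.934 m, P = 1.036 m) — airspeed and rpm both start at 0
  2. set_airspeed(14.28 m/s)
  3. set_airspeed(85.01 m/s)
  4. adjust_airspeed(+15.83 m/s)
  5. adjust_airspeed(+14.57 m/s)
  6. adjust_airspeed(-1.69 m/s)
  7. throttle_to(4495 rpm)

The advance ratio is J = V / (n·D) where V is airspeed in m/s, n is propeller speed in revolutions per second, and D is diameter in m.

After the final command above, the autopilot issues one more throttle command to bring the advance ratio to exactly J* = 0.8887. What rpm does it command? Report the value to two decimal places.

rpm = 8220.27

set_propeller: D = 0.934 m, P = 1.036 m (p = P/D = 1.109208); state ← (V=0, rpm=0)
set_airspeed(14.28): V ← 14.28 m/s
set_airspeed(85.01): V ← 85.01 m/s
adjust_airspeed(+15.83): V ← 85.01 +15.83 = 100.84 m/s
adjust_airspeed(+14.57): V ← 100.84 +14.57 = 115.41 m/s
adjust_airspeed(-1.69): V ← 115.41 -1.69 = 113.72 m/s
throttle_to(4495): rpm ← 4495
final state: V = 113.72 m/s, rpm = 4495 → n = rpm/60 = 74.916667 rev/s
target J* = 0.8887; solve J* = V/(n·D) for n: n = V/(J*·D) = 113.72/(0.8887 × 0.934) = 137.004488 rev/s
rpm = 60·n = 8220.269291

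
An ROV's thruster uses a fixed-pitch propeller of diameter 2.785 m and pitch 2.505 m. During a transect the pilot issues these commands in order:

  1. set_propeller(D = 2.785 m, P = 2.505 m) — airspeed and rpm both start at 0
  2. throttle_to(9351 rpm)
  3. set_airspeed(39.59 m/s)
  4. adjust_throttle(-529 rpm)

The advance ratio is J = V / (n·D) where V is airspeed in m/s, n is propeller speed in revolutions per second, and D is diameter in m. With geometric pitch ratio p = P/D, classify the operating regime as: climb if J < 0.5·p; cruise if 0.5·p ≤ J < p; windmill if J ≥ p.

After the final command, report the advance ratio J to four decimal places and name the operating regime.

J = 0.0967, regime = climb

set_propeller: D = 2.785 m, P = 2.505 m (p = P/D = 0.899461); state ← (V=0, rpm=0)
throttle_to(9351): rpm ← 9351
set_airspeed(39.59): V ← 39.59 m/s
adjust_throttle(-529): rpm ← 9351 -529 = 8822
final state: V = 39.59 m/s, rpm = 8822 → n = rpm/60 = 147.033333 rev/s
J = V / (n·D) = 39.59 / (147.033333 × 2.785) = 0.096682
regime bands: climb J<0.4497 | cruise [0.4497, 0.8995) | windmill J≥0.8995
J = 0.0967 → climb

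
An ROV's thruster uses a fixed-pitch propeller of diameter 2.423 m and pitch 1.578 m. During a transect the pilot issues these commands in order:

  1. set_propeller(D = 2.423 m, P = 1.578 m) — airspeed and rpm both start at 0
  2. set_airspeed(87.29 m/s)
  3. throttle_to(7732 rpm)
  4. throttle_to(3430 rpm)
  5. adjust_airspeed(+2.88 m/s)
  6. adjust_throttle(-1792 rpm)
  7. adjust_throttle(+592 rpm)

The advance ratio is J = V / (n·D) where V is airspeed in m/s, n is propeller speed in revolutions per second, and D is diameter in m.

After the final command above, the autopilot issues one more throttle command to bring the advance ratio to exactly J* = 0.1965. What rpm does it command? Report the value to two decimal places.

set_propeller: D = 2.423 m, P = 1.578 m (p = P/D = 0.651259); state ← (V=0, rpm=0)
set_airspeed(87.29): V ← 87.29 m/s
throttle_to(7732): rpm ← 7732
throttle_to(3430): rpm ← 3430
adjust_airspeed(+2.88): V ← 87.29 +2.88 = 90.17 m/s
adjust_throttle(-1792): rpm ← 3430 -1792 = 1638
adjust_throttle(+592): rpm ← 1638 +592 = 2230
final state: V = 90.17 m/s, rpm = 2230 → n = rpm/60 = 37.166667 rev/s
target J* = 0.1965; solve J* = V/(n·D) for n: n = V/(J*·D) = 90.17/(0.1965 × 2.423) = 189.385228 rev/s
rpm = 60·n = 11363.113672

rpm = 11363.11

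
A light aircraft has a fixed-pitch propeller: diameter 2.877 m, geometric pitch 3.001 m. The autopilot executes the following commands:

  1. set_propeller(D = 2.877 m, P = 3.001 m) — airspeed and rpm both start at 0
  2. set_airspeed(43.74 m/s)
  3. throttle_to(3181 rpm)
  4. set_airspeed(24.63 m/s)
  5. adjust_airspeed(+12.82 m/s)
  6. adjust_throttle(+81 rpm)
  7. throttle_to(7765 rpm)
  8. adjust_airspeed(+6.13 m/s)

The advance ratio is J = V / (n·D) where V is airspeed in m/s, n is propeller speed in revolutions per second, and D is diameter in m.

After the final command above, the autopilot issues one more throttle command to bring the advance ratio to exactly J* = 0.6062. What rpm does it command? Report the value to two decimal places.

rpm = 1499.28

set_propeller: D = 2.877 m, P = 3.001 m (p = P/D = 1.043100); state ← (V=0, rpm=0)
set_airspeed(43.74): V ← 43.74 m/s
throttle_to(3181): rpm ← 3181
set_airspeed(24.63): V ← 24.63 m/s
adjust_airspeed(+12.82): V ← 24.63 +12.82 = 37.45 m/s
adjust_throttle(+81): rpm ← 3181 +81 = 3262
throttle_to(7765): rpm ← 7765
adjust_airspeed(+6.13): V ← 37.45 +6.13 = 43.58 m/s
final state: V = 43.58 m/s, rpm = 7765 → n = rpm/60 = 129.416667 rev/s
target J* = 0.6062; solve J* = V/(n·D) for n: n = V/(J*·D) = 43.58/(0.6062 × 2.877) = 24.987996 rev/s
rpm = 60·n = 1499.279775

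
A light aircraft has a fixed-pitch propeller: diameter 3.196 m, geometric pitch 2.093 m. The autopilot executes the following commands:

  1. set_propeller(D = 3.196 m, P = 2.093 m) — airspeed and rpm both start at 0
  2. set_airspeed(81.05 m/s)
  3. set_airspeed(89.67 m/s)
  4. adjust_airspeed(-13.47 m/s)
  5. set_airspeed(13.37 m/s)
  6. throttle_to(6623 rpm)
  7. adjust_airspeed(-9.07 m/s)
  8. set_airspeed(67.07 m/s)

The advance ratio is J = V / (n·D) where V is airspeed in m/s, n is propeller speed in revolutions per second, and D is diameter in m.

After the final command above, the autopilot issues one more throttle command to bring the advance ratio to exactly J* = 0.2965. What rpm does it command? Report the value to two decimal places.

set_propeller: D = 3.196 m, P = 2.093 m (p = P/D = 0.654881); state ← (V=0, rpm=0)
set_airspeed(81.05): V ← 81.05 m/s
set_airspeed(89.67): V ← 89.67 m/s
adjust_airspeed(-13.47): V ← 89.67 -13.47 = 76.2 m/s
set_airspeed(13.37): V ← 13.37 m/s
throttle_to(6623): rpm ← 6623
adjust_airspeed(-9.07): V ← 13.37 -9.07 = 4.3 m/s
set_airspeed(67.07): V ← 67.07 m/s
final state: V = 67.07 m/s, rpm = 6623 → n = rpm/60 = 110.383333 rev/s
target J* = 0.2965; solve J* = V/(n·D) for n: n = V/(J*·D) = 67.07/(0.2965 × 3.196) = 70.777764 rev/s
rpm = 60·n = 4246.665837

rpm = 4246.67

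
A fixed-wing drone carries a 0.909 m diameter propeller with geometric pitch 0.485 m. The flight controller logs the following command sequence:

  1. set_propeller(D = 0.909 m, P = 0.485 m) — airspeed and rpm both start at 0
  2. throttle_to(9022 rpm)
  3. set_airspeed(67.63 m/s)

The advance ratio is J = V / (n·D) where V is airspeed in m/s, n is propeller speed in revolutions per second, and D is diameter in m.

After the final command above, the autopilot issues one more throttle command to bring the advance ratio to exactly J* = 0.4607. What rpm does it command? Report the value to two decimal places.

set_propeller: D = 0.909 m, P = 0.485 m (p = P/D = 0.533553); state ← (V=0, rpm=0)
throttle_to(9022): rpm ← 9022
set_airspeed(67.63): V ← 67.63 m/s
final state: V = 67.63 m/s, rpm = 9022 → n = rpm/60 = 150.366667 rev/s
target J* = 0.4607; solve J* = V/(n·D) for n: n = V/(J*·D) = 67.63/(0.4607 × 0.909) = 161.494335 rev/s
rpm = 60·n = 9689.660088

rpm = 9689.66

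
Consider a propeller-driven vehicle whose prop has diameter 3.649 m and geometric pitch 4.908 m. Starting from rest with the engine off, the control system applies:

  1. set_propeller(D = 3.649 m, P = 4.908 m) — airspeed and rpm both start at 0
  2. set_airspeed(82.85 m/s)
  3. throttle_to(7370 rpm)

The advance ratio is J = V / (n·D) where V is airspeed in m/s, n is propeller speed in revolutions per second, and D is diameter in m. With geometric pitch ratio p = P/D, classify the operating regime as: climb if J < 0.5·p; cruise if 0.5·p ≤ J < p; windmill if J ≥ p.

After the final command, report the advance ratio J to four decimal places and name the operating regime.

J = 0.1848, regime = climb

set_propeller: D = 3.649 m, P = 4.908 m (p = P/D = 1.345026); state ← (V=0, rpm=0)
set_airspeed(82.85): V ← 82.85 m/s
throttle_to(7370): rpm ← 7370
final state: V = 82.85 m/s, rpm = 7370 → n = rpm/60 = 122.833333 rev/s
J = V / (n·D) = 82.85 / (122.833333 × 3.649) = 0.184843
regime bands: climb J<0.6725 | cruise [0.6725, 1.3450) | windmill J≥1.3450
J = 0.1848 → climb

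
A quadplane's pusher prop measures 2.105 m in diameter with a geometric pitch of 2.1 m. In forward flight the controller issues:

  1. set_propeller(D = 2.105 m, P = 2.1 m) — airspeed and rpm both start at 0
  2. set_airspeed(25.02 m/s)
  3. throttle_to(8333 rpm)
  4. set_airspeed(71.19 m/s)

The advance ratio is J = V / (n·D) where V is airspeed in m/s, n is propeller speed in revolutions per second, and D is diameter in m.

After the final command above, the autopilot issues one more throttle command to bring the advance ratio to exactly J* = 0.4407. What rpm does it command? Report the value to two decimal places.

rpm = 4604.42

set_propeller: D = 2.105 m, P = 2.1 m (p = P/D = 0.997625); state ← (V=0, rpm=0)
set_airspeed(25.02): V ← 25.02 m/s
throttle_to(8333): rpm ← 8333
set_airspeed(71.19): V ← 71.19 m/s
final state: V = 71.19 m/s, rpm = 8333 → n = rpm/60 = 138.883333 rev/s
target J* = 0.4407; solve J* = V/(n·D) for n: n = V/(J*·D) = 71.19/(0.4407 × 2.105) = 76.740362 rev/s
rpm = 60·n = 4604.421707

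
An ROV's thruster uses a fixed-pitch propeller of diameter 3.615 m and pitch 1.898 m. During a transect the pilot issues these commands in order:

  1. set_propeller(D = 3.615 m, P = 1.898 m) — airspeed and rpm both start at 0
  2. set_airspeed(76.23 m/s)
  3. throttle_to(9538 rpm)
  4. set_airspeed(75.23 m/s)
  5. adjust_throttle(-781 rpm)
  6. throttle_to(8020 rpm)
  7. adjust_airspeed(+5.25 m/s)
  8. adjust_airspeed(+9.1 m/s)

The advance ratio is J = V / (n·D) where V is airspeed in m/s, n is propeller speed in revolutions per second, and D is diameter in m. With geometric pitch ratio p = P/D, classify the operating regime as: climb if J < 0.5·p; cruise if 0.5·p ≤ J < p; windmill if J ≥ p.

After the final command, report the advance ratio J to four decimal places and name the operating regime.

set_propeller: D = 3.615 m, P = 1.898 m (p = P/D = 0.525035); state ← (V=0, rpm=0)
set_airspeed(76.23): V ← 76.23 m/s
throttle_to(9538): rpm ← 9538
set_airspeed(75.23): V ← 75.23 m/s
adjust_throttle(-781): rpm ← 9538 -781 = 8757
throttle_to(8020): rpm ← 8020
adjust_airspeed(+5.25): V ← 75.23 +5.25 = 80.48 m/s
adjust_airspeed(+9.1): V ← 80.48 +9.1 = 89.58 m/s
final state: V = 89.58 m/s, rpm = 8020 → n = rpm/60 = 133.666667 rev/s
J = V / (n·D) = 89.58 / (133.666667 × 3.615) = 0.185387
regime bands: climb J<0.2625 | cruise [0.2625, 0.5250) | windmill J≥0.5250
J = 0.1854 → climb

J = 0.1854, regime = climb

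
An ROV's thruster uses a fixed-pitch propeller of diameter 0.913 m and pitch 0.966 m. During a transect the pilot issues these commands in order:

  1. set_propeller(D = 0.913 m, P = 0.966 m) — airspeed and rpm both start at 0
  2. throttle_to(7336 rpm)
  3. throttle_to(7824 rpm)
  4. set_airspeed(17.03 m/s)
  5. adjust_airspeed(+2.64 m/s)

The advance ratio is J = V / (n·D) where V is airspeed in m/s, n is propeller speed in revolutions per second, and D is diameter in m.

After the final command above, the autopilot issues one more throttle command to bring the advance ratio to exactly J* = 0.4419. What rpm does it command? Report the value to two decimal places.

rpm = 2925.24

set_propeller: D = 0.913 m, P = 0.966 m (p = P/D = 1.058050); state ← (V=0, rpm=0)
throttle_to(7336): rpm ← 7336
throttle_to(7824): rpm ← 7824
set_airspeed(17.03): V ← 17.03 m/s
adjust_airspeed(+2.64): V ← 17.03 +2.64 = 19.67 m/s
final state: V = 19.67 m/s, rpm = 7824 → n = rpm/60 = 130.400000 rev/s
target J* = 0.4419; solve J* = V/(n·D) for n: n = V/(J*·D) = 19.67/(0.4419 × 0.913) = 48.753925 rev/s
rpm = 60·n = 2925.235473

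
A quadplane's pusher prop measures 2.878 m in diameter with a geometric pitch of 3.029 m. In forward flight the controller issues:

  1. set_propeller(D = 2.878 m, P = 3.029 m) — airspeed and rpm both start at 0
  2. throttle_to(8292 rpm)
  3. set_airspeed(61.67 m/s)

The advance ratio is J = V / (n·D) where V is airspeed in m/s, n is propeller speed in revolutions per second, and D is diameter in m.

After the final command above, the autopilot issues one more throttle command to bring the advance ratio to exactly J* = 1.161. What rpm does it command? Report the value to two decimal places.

rpm = 1107.39

set_propeller: D = 2.878 m, P = 3.029 m (p = P/D = 1.052467); state ← (V=0, rpm=0)
throttle_to(8292): rpm ← 8292
set_airspeed(61.67): V ← 61.67 m/s
final state: V = 61.67 m/s, rpm = 8292 → n = rpm/60 = 138.200000 rev/s
target J* = 1.161; solve J* = V/(n·D) for n: n = V/(J*·D) = 61.67/(1.161 × 2.878) = 18.456568 rev/s
rpm = 60·n = 1107.394060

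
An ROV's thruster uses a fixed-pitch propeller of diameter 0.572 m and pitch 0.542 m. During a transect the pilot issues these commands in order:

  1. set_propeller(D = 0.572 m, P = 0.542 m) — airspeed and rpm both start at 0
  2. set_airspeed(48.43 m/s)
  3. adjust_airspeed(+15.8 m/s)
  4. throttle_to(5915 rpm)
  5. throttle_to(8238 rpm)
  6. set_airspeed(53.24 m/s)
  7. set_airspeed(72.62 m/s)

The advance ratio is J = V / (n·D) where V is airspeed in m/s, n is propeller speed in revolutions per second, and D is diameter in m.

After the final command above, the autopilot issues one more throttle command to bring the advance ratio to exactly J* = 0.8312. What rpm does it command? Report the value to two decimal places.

rpm = 9164.44

set_propeller: D = 0.572 m, P = 0.542 m (p = P/D = 0.947552); state ← (V=0, rpm=0)
set_airspeed(48.43): V ← 48.43 m/s
adjust_airspeed(+15.8): V ← 48.43 +15.8 = 64.23 m/s
throttle_to(5915): rpm ← 5915
throttle_to(8238): rpm ← 8238
set_airspeed(53.24): V ← 53.24 m/s
set_airspeed(72.62): V ← 72.62 m/s
final state: V = 72.62 m/s, rpm = 8238 → n = rpm/60 = 137.300000 rev/s
target J* = 0.8312; solve J* = V/(n·D) for n: n = V/(J*·D) = 72.62/(0.8312 × 0.572) = 152.740666 rev/s
rpm = 60·n = 9164.439987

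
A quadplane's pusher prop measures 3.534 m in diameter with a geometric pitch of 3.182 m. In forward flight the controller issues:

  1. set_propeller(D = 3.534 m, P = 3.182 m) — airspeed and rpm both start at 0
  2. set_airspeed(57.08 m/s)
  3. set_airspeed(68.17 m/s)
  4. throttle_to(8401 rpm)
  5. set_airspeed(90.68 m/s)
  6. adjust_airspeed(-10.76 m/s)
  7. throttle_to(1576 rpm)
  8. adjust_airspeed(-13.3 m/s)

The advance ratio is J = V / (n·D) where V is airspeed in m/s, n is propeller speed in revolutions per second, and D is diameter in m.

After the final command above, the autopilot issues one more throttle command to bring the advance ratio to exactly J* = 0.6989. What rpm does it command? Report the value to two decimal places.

set_propeller: D = 3.534 m, P = 3.182 m (p = P/D = 0.900396); state ← (V=0, rpm=0)
set_airspeed(57.08): V ← 57.08 m/s
set_airspeed(68.17): V ← 68.17 m/s
throttle_to(8401): rpm ← 8401
set_airspeed(90.68): V ← 90.68 m/s
adjust_airspeed(-10.76): V ← 90.68 -10.76 = 79.92 m/s
throttle_to(1576): rpm ← 1576
adjust_airspeed(-13.3): V ← 79.92 -13.3 = 66.62 m/s
final state: V = 66.62 m/s, rpm = 1576 → n = rpm/60 = 26.266667 rev/s
target J* = 0.6989; solve J* = V/(n·D) for n: n = V/(J*·D) = 66.62/(0.6989 × 3.534) = 26.972614 rev/s
rpm = 60·n = 1618.356860

rpm = 1618.36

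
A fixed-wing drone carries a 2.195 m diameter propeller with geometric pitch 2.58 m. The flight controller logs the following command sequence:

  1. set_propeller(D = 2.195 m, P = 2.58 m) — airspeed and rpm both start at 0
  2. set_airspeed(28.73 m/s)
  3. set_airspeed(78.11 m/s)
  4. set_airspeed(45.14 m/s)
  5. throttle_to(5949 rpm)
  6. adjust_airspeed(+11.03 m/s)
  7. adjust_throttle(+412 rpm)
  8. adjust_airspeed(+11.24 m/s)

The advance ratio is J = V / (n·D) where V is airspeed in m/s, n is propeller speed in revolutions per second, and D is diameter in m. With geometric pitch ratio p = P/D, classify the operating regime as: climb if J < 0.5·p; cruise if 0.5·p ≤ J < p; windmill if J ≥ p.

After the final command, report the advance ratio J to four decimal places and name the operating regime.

set_propeller: D = 2.195 m, P = 2.58 m (p = P/D = 1.175399); state ← (V=0, rpm=0)
set_airspeed(28.73): V ← 28.73 m/s
set_airspeed(78.11): V ← 78.11 m/s
set_airspeed(45.14): V ← 45.14 m/s
throttle_to(5949): rpm ← 5949
adjust_airspeed(+11.03): V ← 45.14 +11.03 = 56.17 m/s
adjust_throttle(+412): rpm ← 5949 +412 = 6361
adjust_airspeed(+11.24): V ← 56.17 +11.24 = 67.41 m/s
final state: V = 67.41 m/s, rpm = 6361 → n = rpm/60 = 106.016667 rev/s
J = V / (n·D) = 67.41 / (106.016667 × 2.195) = 0.289678
regime bands: climb J<0.5877 | cruise [0.5877, 1.1754) | windmill J≥1.1754
J = 0.2897 → climb

J = 0.2897, regime = climb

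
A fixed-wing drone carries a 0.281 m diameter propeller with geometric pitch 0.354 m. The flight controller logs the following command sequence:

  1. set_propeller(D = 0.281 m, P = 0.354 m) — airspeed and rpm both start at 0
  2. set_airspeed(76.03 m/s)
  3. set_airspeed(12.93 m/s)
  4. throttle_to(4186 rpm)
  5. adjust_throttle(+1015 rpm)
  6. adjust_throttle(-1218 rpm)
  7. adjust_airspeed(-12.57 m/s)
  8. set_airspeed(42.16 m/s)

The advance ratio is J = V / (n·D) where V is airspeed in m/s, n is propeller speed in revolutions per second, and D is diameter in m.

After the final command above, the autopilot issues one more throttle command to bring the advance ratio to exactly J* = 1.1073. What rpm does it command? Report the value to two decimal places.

rpm = 8129.81

set_propeller: D = 0.281 m, P = 0.354 m (p = P/D = 1.259786); state ← (V=0, rpm=0)
set_airspeed(76.03): V ← 76.03 m/s
set_airspeed(12.93): V ← 12.93 m/s
throttle_to(4186): rpm ← 4186
adjust_throttle(+1015): rpm ← 4186 +1015 = 5201
adjust_throttle(-1218): rpm ← 5201 -1218 = 3983
adjust_airspeed(-12.57): V ← 12.93 -12.57 = 0.36 m/s
set_airspeed(42.16): V ← 42.16 m/s
final state: V = 42.16 m/s, rpm = 3983 → n = rpm/60 = 66.383333 rev/s
target J* = 1.1073; solve J* = V/(n·D) for n: n = V/(J*·D) = 42.16/(1.1073 × 0.281) = 135.496782 rev/s
rpm = 60·n = 8129.806946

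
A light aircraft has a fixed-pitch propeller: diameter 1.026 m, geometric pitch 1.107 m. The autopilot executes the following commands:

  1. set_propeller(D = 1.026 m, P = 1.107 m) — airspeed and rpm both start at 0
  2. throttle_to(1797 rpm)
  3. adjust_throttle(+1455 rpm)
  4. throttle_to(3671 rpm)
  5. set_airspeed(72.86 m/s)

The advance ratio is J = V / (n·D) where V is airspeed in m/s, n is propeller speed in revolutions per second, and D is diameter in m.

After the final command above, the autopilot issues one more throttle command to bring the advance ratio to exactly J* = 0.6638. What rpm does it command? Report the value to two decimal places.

set_propeller: D = 1.026 m, P = 1.107 m (p = P/D = 1.078947); state ← (V=0, rpm=0)
throttle_to(1797): rpm ← 1797
adjust_throttle(+1455): rpm ← 1797 +1455 = 3252
throttle_to(3671): rpm ← 3671
set_airspeed(72.86): V ← 72.86 m/s
final state: V = 72.86 m/s, rpm = 3671 → n = rpm/60 = 61.183333 rev/s
target J* = 0.6638; solve J* = V/(n·D) for n: n = V/(J*·D) = 72.86/(0.6638 × 1.026) = 106.980484 rev/s
rpm = 60·n = 6418.829035

rpm = 6418.83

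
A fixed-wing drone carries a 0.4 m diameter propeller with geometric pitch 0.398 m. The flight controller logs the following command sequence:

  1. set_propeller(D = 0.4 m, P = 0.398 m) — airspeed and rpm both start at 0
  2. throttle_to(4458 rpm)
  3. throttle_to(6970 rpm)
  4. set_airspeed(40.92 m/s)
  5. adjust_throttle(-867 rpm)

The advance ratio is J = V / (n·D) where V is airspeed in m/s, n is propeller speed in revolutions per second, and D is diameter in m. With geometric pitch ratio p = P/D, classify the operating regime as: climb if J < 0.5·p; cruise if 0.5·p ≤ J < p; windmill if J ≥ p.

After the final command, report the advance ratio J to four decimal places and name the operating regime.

J = 1.0057, regime = windmill

set_propeller: D = 0.4 m, P = 0.398 m (p = P/D = 0.995000); state ← (V=0, rpm=0)
throttle_to(4458): rpm ← 4458
throttle_to(6970): rpm ← 6970
set_airspeed(40.92): V ← 40.92 m/s
adjust_throttle(-867): rpm ← 6970 -867 = 6103
final state: V = 40.92 m/s, rpm = 6103 → n = rpm/60 = 101.716667 rev/s
J = V / (n·D) = 40.92 / (101.716667 × 0.4) = 1.005735
regime bands: climb J<0.4975 | cruise [0.4975, 0.9950) | windmill J≥0.9950
J = 1.0057 → windmill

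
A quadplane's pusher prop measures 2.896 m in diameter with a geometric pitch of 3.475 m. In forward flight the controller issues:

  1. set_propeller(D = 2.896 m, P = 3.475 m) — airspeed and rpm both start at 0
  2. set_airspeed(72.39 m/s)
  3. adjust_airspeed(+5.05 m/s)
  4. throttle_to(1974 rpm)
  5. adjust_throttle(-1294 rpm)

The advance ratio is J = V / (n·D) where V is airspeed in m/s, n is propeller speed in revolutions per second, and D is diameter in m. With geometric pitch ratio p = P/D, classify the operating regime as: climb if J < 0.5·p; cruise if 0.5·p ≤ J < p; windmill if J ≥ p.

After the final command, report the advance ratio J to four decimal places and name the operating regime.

set_propeller: D = 2.896 m, P = 3.475 m (p = P/D = 1.199931); state ← (V=0, rpm=0)
set_airspeed(72.39): V ← 72.39 m/s
adjust_airspeed(+5.05): V ← 72.39 +5.05 = 77.44 m/s
throttle_to(1974): rpm ← 1974
adjust_throttle(-1294): rpm ← 1974 -1294 = 680
final state: V = 77.44 m/s, rpm = 680 → n = rpm/60 = 11.333333 rev/s
J = V / (n·D) = 77.44 / (11.333333 × 2.896) = 2.359441
regime bands: climb J<0.6000 | cruise [0.6000, 1.1999) | windmill J≥1.1999
J = 2.3594 → windmill

J = 2.3594, regime = windmill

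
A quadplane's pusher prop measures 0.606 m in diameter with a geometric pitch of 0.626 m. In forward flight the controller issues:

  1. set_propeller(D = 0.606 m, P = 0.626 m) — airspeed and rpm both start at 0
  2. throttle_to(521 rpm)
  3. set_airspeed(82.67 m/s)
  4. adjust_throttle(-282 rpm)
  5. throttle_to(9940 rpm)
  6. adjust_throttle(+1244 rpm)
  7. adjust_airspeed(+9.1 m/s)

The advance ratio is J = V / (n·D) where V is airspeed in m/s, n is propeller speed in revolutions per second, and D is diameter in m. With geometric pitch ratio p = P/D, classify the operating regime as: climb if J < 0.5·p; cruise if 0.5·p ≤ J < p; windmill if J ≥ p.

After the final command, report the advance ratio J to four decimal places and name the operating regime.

J = 0.8124, regime = cruise

set_propeller: D = 0.606 m, P = 0.626 m (p = P/D = 1.033003); state ← (V=0, rpm=0)
throttle_to(521): rpm ← 521
set_airspeed(82.67): V ← 82.67 m/s
adjust_throttle(-282): rpm ← 521 -282 = 239
throttle_to(9940): rpm ← 9940
adjust_throttle(+1244): rpm ← 9940 +1244 = 11184
adjust_airspeed(+9.1): V ← 82.67 +9.1 = 91.77 m/s
final state: V = 91.77 m/s, rpm = 11184 → n = rpm/60 = 186.400000 rev/s
J = V / (n·D) = 91.77 / (186.400000 × 0.606) = 0.812423
regime bands: climb J<0.5165 | cruise [0.5165, 1.0330) | windmill J≥1.0330
J = 0.8124 → cruise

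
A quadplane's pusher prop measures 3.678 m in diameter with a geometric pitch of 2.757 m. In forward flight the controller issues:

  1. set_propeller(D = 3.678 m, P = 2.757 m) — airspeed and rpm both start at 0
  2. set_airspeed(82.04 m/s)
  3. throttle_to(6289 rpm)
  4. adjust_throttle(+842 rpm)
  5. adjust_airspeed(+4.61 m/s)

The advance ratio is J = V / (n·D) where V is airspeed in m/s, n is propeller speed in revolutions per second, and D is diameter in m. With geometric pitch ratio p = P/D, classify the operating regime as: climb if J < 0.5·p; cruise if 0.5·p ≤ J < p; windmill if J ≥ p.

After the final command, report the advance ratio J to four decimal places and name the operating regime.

J = 0.1982, regime = climb

set_propeller: D = 3.678 m, P = 2.757 m (p = P/D = 0.749592); state ← (V=0, rpm=0)
set_airspeed(82.04): V ← 82.04 m/s
throttle_to(6289): rpm ← 6289
adjust_throttle(+842): rpm ← 6289 +842 = 7131
adjust_airspeed(+4.61): V ← 82.04 +4.61 = 86.65 m/s
final state: V = 86.65 m/s, rpm = 7131 → n = rpm/60 = 118.850000 rev/s
J = V / (n·D) = 86.65 / (118.850000 × 3.678) = 0.198225
regime bands: climb J<0.3748 | cruise [0.3748, 0.7496) | windmill J≥0.7496
J = 0.1982 → climb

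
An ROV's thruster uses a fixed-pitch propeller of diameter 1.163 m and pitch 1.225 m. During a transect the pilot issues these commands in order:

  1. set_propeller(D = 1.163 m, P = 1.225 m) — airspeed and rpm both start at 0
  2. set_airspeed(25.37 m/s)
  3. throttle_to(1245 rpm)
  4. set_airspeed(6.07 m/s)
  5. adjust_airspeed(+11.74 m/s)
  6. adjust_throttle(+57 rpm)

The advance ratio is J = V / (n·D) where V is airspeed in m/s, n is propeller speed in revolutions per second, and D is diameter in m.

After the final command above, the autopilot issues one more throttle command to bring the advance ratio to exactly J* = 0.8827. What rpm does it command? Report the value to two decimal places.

rpm = 1040.93

set_propeller: D = 1.163 m, P = 1.225 m (p = P/D = 1.053310); state ← (V=0, rpm=0)
set_airspeed(25.37): V ← 25.37 m/s
throttle_to(1245): rpm ← 1245
set_airspeed(6.07): V ← 6.07 m/s
adjust_airspeed(+11.74): V ← 6.07 +11.74 = 17.81 m/s
adjust_throttle(+57): rpm ← 1245 +57 = 1302
final state: V = 17.81 m/s, rpm = 1302 → n = rpm/60 = 21.700000 rev/s
target J* = 0.8827; solve J* = V/(n·D) for n: n = V/(J*·D) = 17.81/(0.8827 × 1.163) = 17.348865 rev/s
rpm = 60·n = 1040.931925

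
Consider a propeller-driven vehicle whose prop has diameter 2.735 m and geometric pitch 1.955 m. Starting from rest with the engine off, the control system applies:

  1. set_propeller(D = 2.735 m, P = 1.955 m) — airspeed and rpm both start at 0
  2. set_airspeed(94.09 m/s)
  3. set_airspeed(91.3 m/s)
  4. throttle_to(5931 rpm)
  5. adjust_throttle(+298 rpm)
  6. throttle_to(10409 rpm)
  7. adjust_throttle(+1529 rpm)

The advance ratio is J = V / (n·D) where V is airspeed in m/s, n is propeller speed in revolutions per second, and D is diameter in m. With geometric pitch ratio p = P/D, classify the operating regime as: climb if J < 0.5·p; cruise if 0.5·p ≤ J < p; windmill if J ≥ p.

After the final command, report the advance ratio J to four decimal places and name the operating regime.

set_propeller: D = 2.735 m, P = 1.955 m (p = P/D = 0.714808); state ← (V=0, rpm=0)
set_airspeed(94.09): V ← 94.09 m/s
set_airspeed(91.3): V ← 91.3 m/s
throttle_to(5931): rpm ← 5931
adjust_throttle(+298): rpm ← 5931 +298 = 6229
throttle_to(10409): rpm ← 10409
adjust_throttle(+1529): rpm ← 10409 +1529 = 11938
final state: V = 91.3 m/s, rpm = 11938 → n = rpm/60 = 198.966667 rev/s
J = V / (n·D) = 91.3 / (198.966667 × 2.735) = 0.167777
regime bands: climb J<0.3574 | cruise [0.3574, 0.7148) | windmill J≥0.7148
J = 0.1678 → climb

J = 0.1678, regime = climb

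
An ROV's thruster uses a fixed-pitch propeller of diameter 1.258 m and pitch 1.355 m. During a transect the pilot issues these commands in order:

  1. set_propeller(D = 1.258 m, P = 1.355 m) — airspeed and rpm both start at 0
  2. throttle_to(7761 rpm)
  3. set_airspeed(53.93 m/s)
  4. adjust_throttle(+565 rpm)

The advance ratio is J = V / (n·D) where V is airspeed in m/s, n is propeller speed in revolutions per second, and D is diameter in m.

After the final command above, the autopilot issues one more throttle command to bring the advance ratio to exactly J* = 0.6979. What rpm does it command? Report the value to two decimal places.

rpm = 3685.60

set_propeller: D = 1.258 m, P = 1.355 m (p = P/D = 1.077107); state ← (V=0, rpm=0)
throttle_to(7761): rpm ← 7761
set_airspeed(53.93): V ← 53.93 m/s
adjust_throttle(+565): rpm ← 7761 +565 = 8326
final state: V = 53.93 m/s, rpm = 8326 → n = rpm/60 = 138.766667 rev/s
target J* = 0.6979; solve J* = V/(n·D) for n: n = V/(J*·D) = 53.93/(0.6979 × 1.258) = 61.426615 rev/s
rpm = 60·n = 3685.596877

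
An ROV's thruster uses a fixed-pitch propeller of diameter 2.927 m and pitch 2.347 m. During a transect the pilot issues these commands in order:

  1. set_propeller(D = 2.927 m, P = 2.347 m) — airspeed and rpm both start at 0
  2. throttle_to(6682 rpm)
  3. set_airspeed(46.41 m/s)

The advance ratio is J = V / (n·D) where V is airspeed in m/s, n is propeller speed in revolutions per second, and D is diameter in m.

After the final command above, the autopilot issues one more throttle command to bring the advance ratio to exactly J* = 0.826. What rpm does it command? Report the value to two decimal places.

set_propeller: D = 2.927 m, P = 2.347 m (p = P/D = 0.801845); state ← (V=0, rpm=0)
throttle_to(6682): rpm ← 6682
set_airspeed(46.41): V ← 46.41 m/s
final state: V = 46.41 m/s, rpm = 6682 → n = rpm/60 = 111.366667 rev/s
target J* = 0.826; solve J* = V/(n·D) for n: n = V/(J*·D) = 46.41/(0.826 × 2.927) = 19.195914 rev/s
rpm = 60·n = 1151.754848

rpm = 1151.75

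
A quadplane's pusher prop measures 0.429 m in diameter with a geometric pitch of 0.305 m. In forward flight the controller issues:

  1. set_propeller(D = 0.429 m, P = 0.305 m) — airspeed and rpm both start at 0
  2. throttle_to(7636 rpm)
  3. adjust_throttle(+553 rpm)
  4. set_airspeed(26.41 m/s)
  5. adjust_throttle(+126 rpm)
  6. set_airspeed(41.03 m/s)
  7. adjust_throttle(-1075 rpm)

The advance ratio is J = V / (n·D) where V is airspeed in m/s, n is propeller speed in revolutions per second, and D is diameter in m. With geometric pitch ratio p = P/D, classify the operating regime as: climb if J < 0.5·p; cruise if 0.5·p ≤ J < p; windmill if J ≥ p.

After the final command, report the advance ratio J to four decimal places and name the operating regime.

J = 0.7926, regime = windmill

set_propeller: D = 0.429 m, P = 0.305 m (p = P/D = 0.710956); state ← (V=0, rpm=0)
throttle_to(7636): rpm ← 7636
adjust_throttle(+553): rpm ← 7636 +553 = 8189
set_airspeed(26.41): V ← 26.41 m/s
adjust_throttle(+126): rpm ← 8189 +126 = 8315
set_airspeed(41.03): V ← 41.03 m/s
adjust_throttle(-1075): rpm ← 8315 -1075 = 7240
final state: V = 41.03 m/s, rpm = 7240 → n = rpm/60 = 120.666667 rev/s
J = V / (n·D) = 41.03 / (120.666667 × 0.429) = 0.792605
regime bands: climb J<0.3555 | cruise [0.3555, 0.7110) | windmill J≥0.7110
J = 0.7926 → windmill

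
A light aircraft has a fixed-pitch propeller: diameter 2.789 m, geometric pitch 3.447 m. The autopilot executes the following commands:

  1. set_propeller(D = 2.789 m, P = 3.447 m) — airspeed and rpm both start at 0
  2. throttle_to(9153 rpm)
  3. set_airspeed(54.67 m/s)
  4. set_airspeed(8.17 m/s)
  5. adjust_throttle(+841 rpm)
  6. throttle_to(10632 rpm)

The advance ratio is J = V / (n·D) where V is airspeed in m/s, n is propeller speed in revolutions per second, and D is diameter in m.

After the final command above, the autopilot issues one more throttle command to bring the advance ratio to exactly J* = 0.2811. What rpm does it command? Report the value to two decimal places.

set_propeller: D = 2.789 m, P = 3.447 m (p = P/D = 1.235927); state ← (V=0, rpm=0)
throttle_to(9153): rpm ← 9153
set_airspeed(54.67): V ← 54.67 m/s
set_airspeed(8.17): V ← 8.17 m/s
adjust_throttle(+841): rpm ← 9153 +841 = 9994
throttle_to(10632): rpm ← 10632
final state: V = 8.17 m/s, rpm = 10632 → n = rpm/60 = 177.200000 rev/s
target J* = 0.2811; solve J* = V/(n·D) for n: n = V/(J*·D) = 8.17/(0.2811 × 2.789) = 10.421079 rev/s
rpm = 60·n = 625.264752

rpm = 625.26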